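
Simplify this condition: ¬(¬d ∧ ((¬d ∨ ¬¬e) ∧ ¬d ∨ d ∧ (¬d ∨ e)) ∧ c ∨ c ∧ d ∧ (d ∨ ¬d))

¬(¬d ∧ ((¬d ∨ ¬¬e) ∧ ¬d ∨ d ∧ (¬d ∨ e)) ∧ c ∨ c ∧ d ∧ (d ∨ ¬d))
= ¬(¬d ∧ ((¬d ∨ e) ∧ ¬d ∨ d ∧ (¬d ∨ e)) ∧ c ∨ c ∧ d ∧ (d ∨ ¬d))   (double negation)
= ¬(¬d ∧ ((¬d ∨ e) ∧ ¬d ∨ d ∧ (¬d ∨ e)) ∧ c ∨ c ∧ d)   (complement / identity)
= ¬(¬d ∧ (¬d ∨ e) ∧ c ∨ c ∧ d)   (distribution)
= ¬(¬d ∧ c ∨ c ∧ d)   (absorption)
= ¬c   (distribution)

¬c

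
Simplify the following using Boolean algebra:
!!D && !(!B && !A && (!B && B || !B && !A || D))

D && (B || A)

!!D && !(!B && !A && (!B && B || !B && !A || D))
= !!D && !(!B && !A && (!B && !A || D))   (complement / identity)
= !!D && !(!B && !A)   (absorption)
= !!D && (B || A)   (De Morgan)
= D && (B || A)   (double negation)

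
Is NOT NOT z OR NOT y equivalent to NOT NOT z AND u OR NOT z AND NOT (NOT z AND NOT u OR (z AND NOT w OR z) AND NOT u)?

No

E1: NOT NOT z OR NOT y
    = z OR NOT y
E2: NOT NOT z AND u OR NOT z AND NOT (NOT z AND NOT u OR (z AND NOT w OR z) AND NOT u)
    = NOT NOT z AND u OR NOT z AND NOT (NOT z AND NOT u OR z AND NOT u)
    = NOT NOT z AND u OR NOT z AND NOT NOT u
    = NOT NOT z AND u OR NOT z AND u
    = z AND u OR NOT z AND u
    = u
These differ: at u=0, w=0, y=1, z=1, E1 = 1 but E2 = 0.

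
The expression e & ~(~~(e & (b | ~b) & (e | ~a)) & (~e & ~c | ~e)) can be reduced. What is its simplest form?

e

e & ~(~~(e & (b | ~b) & (e | ~a)) & (~e & ~c | ~e))
= e & ~(~~(e & (e | ~a)) & (~e & ~c | ~e))
= e & ~(~~e & (~e & ~c | ~e))
= e & ~(~~e & ~e)
= e & (~e | e)
= e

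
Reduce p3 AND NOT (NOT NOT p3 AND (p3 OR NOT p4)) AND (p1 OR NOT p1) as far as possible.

FALSE

p3 AND NOT (NOT NOT p3 AND (p3 OR NOT p4)) AND (p1 OR NOT p1)
= p3 AND NOT (NOT NOT p3 AND (p3 OR NOT p4))
= p3 AND NOT (p3 AND (p3 OR NOT p4))
= p3 AND NOT p3
= FALSE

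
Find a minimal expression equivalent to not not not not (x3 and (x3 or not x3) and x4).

not not not not (x3 and (x3 or not x3) and x4)
= not not not not (x3 and x4)   [complement / identity]
= not not (x3 and x4)   [double negation]
= x3 and x4   [double negation]

x3 and x4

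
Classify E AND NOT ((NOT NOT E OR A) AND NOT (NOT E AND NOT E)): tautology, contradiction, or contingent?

E AND NOT ((NOT NOT E OR A) AND NOT (NOT E AND NOT E))
= E AND NOT ((NOT NOT E OR A) AND (E OR E))   [De Morgan]
= E AND NOT ((NOT NOT E OR A) AND E)   [idempotence]
= E AND NOT ((E OR A) AND E)   [double negation]
= E AND NOT E   [absorption]
= FALSE   [complement]

contradiction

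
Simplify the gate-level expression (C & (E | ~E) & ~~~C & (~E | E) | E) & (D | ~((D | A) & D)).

(C & (E | ~E) & ~~~C & (~E | E) | E) & (D | ~((D | A) & D))
= (C & (E | ~E) & ~~~C & (~E | E) | E) & (D | ~D)   (absorption)
= C & (E | ~E) & ~~~C & (~E | E) | E   (complement / identity)
= C & ~~~C & (~E | E) | E   (complement / identity)
= C & ~C & (~E | E) | E   (double negation)
= C & ~C | E   (complement / identity)
= E   (complement / identity)

E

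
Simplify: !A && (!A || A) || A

!A && (!A || A) || A
= !A || A   — complement / identity
= true   — complement

true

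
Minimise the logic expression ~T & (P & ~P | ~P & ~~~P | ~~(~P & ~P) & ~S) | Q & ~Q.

~T & (P & ~P | ~P & ~~~P | ~~(~P & ~P) & ~S) | Q & ~Q
= ~T & (P & ~P | ~P & ~P | ~~(~P & ~P) & ~S) | Q & ~Q   [double negation]
= ~T & (P & ~P | ~P & ~P | ~~~P & ~S) | Q & ~Q   [idempotence]
= ~T & (P & ~P | ~P & ~P | ~P & ~S) | Q & ~Q   [double negation]
= ~T & (P & ~P | ~P & ~P | ~P & ~S)   [complement / identity]
= ~T & (~P | ~P & ~S)   [distribution]
= ~T & ~P   [absorption]

~T & ~P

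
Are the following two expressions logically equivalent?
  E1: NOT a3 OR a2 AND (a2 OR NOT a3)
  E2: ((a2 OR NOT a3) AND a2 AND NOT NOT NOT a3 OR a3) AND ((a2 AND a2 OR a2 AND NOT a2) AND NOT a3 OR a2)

E1: NOT a3 OR a2 AND (a2 OR NOT a3)
    = NOT a3 OR a2
E2: ((a2 OR NOT a3) AND a2 AND NOT NOT NOT a3 OR a3) AND ((a2 AND a2 OR a2 AND NOT a2) AND NOT a3 OR a2)
    = (a2 AND NOT NOT NOT a3 OR a3) AND ((a2 AND a2 OR a2 AND NOT a2) AND NOT a3 OR a2)
    = (a2 AND NOT NOT NOT a3 OR a3) AND (a2 AND NOT a3 OR a2)
    = (a2 AND NOT a3 OR a3) AND (a2 AND NOT a3 OR a2)
    = a2 AND NOT a3 OR a3 AND a2
    = a2
These differ: at a2=0, a3=0, E1 = 1 but E2 = 0.

No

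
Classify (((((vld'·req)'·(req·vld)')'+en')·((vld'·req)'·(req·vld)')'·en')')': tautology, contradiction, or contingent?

(((((vld'·req)'·(req·vld)')'+en')·((vld'·req)'·(req·vld)')'·en')')'
= ((((vld'·req)'·(req·vld)')'·en')')'   [absorption]
= (((vld'·req+req·vld)·en')')'   [De Morgan]
= ((req·en')')'   [distribution]
= req·en'   [double negation]
This depends on en, req, so it is not a constant.

contingent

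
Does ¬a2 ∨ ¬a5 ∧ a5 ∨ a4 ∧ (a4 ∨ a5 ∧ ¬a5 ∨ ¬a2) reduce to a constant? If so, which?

no

¬a2 ∨ ¬a5 ∧ a5 ∨ a4 ∧ (a4 ∨ a5 ∧ ¬a5 ∨ ¬a2)
= ¬a2 ∨ a4 ∧ (a4 ∨ a5 ∧ ¬a5 ∨ ¬a2)   — complement / identity
= ¬a2 ∨ a4 ∧ (a4 ∨ ¬a2)   — complement / identity
= ¬a2 ∨ a4   — absorption
This depends on a2, a4, so it is not a constant.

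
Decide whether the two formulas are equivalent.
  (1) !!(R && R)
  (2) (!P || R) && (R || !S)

E1: !!(R && R)
    = !!R
    = R
E2: (!P || R) && (R || !S)
    = !P && !S || R
These differ: at P=0, R=0, S=0, E1 = 0 but E2 = 1.

No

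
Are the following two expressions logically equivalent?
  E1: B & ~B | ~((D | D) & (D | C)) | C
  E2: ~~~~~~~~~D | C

E1: B & ~B | ~((D | D) & (D | C)) | C
    = B & ~B | ~(D | D & C) | C   — distribution
    = ~(D | D & C) | C   — complement / identity
    = ~D | C   — absorption
E2: ~~~~~~~~~D | C
    = ~~~~~~~D | C   — double negation
    = ~~~~~D | C   — double negation
    = ~~~D | C   — double negation
    = ~D | C   — double negation
Both reduce to ~D | C, so they are equivalent.

Yes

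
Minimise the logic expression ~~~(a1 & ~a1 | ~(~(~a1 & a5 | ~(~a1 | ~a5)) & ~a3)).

~a5 & ~a3

~~~(a1 & ~a1 | ~(~(~a1 & a5 | ~(~a1 | ~a5)) & ~a3))
= ~~~(a1 & ~a1 | ~(~(~a1 & a5 | a1 & a5) & ~a3))
= ~~~~(~(~a1 & a5 | a1 & a5) & ~a3)
= ~~(~(~a1 & a5 | a1 & a5) & ~a3)
= ~~(~a5 & ~a3)
= ~a5 & ~a3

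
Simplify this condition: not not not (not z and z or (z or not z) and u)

not u

not not not (not z and z or (z or not z) and u)
= not not not ((z or not z) and u)   — complement / identity
= not ((z or not z) and u)   — double negation
= not u   — complement / identity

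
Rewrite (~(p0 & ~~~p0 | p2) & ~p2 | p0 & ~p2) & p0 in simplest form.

~p2 & p0

(~(p0 & ~~~p0 | p2) & ~p2 | p0 & ~p2) & p0
= (~(p0 & ~p0 | p2) & ~p2 | p0 & ~p2) & p0
= (~p2 & ~p2 | p0 & ~p2) & p0
= ~p2 & (~p2 | p0) & p0
= ~p2 & p0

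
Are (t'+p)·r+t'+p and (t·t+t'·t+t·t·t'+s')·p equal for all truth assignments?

E1: (t'+p)·r+t'+p
    = t'+p
E2: (t·t+t'·t+t·t·t'+s')·p
    = (t·t+t'·t+t·t'+s')·p
    = (t+t·t'+s')·p
    = (t+s')·p
These differ: at p=0, r=0, s=1, t=0, E1 = 1 but E2 = 0.

No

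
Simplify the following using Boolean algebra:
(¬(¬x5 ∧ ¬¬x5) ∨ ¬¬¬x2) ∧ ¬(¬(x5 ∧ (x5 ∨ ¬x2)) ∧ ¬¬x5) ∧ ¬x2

¬x2

(¬(¬x5 ∧ ¬¬x5) ∨ ¬¬¬x2) ∧ ¬(¬(x5 ∧ (x5 ∨ ¬x2)) ∧ ¬¬x5) ∧ ¬x2
= (¬(¬x5 ∧ ¬¬x5) ∨ ¬x2) ∧ ¬(¬(x5 ∧ (x5 ∨ ¬x2)) ∧ ¬¬x5) ∧ ¬x2
= (¬(¬x5 ∧ ¬¬x5) ∨ ¬x2) ∧ ¬(¬x5 ∧ ¬¬x5) ∧ ¬x2
= ¬(¬x5 ∧ ¬¬x5) ∧ ¬x2
= (x5 ∨ ¬x5) ∧ ¬x2
= ¬x2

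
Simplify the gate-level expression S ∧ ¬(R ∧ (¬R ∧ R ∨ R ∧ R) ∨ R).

S ∧ ¬R

S ∧ ¬(R ∧ (¬R ∧ R ∨ R ∧ R) ∨ R)
= S ∧ ¬(R ∧ R ∨ R)   (distribution)
= S ∧ ¬(R ∨ R)   (idempotence)
= S ∧ ¬R   (idempotence)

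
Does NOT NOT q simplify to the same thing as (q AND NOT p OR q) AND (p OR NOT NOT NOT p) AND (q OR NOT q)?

Yes

E1: NOT NOT q
    = q
E2: (q AND NOT p OR q) AND (p OR NOT NOT NOT p) AND (q OR NOT q)
    = (q AND NOT p OR q) AND (p OR NOT NOT NOT p)
    = (q AND NOT p OR q) AND (p OR NOT p)
    = q AND (p OR NOT p)
    = q
Both reduce to q, so they are equivalent.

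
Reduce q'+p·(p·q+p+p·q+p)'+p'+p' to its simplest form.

q'+p'

q'+p·(p·q+p+p·q+p)'+p'+p'
= q'+p·(p·q+p+p·q+p)'+p'   — idempotence
= q'+p·(p·q+p)'+p'   — idempotence
= q'+p·p'+p'   — absorption
= q'+p'   — complement / identity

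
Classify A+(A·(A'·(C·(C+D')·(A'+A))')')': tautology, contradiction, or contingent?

tautology

A+(A·(A'·(C·(C+D')·(A'+A))')')'
= A+(A·(A'·(C·(C+D'))')')'
= A+(A·(A+C·(C+D')))'
= A+(A·(A+C))'
= A+A'
= 1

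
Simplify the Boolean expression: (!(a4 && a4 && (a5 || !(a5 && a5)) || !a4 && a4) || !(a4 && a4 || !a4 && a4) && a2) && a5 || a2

!a4 && a5 || a2

(!(a4 && a4 && (a5 || !(a5 && a5)) || !a4 && a4) || !(a4 && a4 || !a4 && a4) && a2) && a5 || a2
= (!(a4 && a4 && (a5 || !a5) || !a4 && a4) || !(a4 && a4 || !a4 && a4) && a2) && a5 || a2   (idempotence)
= (!(a4 && a4 || !a4 && a4) || !(a4 && a4 || !a4 && a4) && a2) && a5 || a2   (complement / identity)
= !(a4 && a4 || !a4 && a4) && a5 || a2   (absorption)
= !a4 && a5 || a2   (distribution)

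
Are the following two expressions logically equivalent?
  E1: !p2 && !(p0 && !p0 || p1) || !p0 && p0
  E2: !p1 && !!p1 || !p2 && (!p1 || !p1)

Yes

E1: !p2 && !(p0 && !p0 || p1) || !p0 && p0
    = !p2 && !(p0 && !p0 || p1)   [complement / identity]
    = !p2 && !p1   [complement / identity]
E2: !p1 && !!p1 || !p2 && (!p1 || !p1)
    = !p1 && !!p1 || !p2 && !p1   [idempotence]
    = !p1 && p1 || !p2 && !p1   [double negation]
    = !p2 && !p1   [complement / identity]
Both reduce to !p2 && !p1, so they are equivalent.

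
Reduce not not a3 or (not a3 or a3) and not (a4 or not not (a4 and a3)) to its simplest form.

a3 or not a4

not not a3 or (not a3 or a3) and not (a4 or not not (a4 and a3))
= not not a3 or (not a3 or a3) and not (a4 or a4 and a3)
= not not a3 or not (a4 or a4 and a3)
= not not a3 or not a4
= a3 or not a4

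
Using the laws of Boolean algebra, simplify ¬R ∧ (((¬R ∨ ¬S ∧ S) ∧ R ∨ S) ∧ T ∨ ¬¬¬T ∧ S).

¬R ∧ (((¬R ∨ ¬S ∧ S) ∧ R ∨ S) ∧ T ∨ ¬¬¬T ∧ S)
= ¬R ∧ ((¬R ∧ R ∨ S) ∧ T ∨ ¬¬¬T ∧ S)
= ¬R ∧ ((¬R ∧ R ∨ S) ∧ T ∨ ¬T ∧ S)
= ¬R ∧ (S ∧ T ∨ ¬T ∧ S)
= ¬R ∧ S

¬R ∧ S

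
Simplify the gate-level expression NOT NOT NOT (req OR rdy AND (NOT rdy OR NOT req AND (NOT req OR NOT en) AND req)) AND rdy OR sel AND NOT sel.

NOT req AND rdy

NOT NOT NOT (req OR rdy AND (NOT rdy OR NOT req AND (NOT req OR NOT en) AND req)) AND rdy OR sel AND NOT sel
= NOT NOT NOT (req OR rdy AND (NOT rdy OR NOT req AND req)) AND rdy OR sel AND NOT sel   (absorption)
= NOT NOT NOT (req OR rdy AND (NOT rdy OR NOT req AND req)) AND rdy   (complement / identity)
= NOT NOT NOT (req OR rdy AND NOT rdy) AND rdy   (complement / identity)
= NOT (req OR rdy AND NOT rdy) AND rdy   (double negation)
= NOT req AND rdy   (complement / identity)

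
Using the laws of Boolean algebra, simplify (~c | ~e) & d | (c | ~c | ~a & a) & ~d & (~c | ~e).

~c | ~e

(~c | ~e) & d | (c | ~c | ~a & a) & ~d & (~c | ~e)
= (~c | ~e) & d | (c | ~c) & ~d & (~c | ~e)   [complement / identity]
= (~c | ~e) & d | ~d & (~c | ~e)   [complement / identity]
= ~c | ~e   [distribution]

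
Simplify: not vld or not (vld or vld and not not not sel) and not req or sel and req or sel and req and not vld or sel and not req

not vld or sel

not vld or not (vld or vld and not not not sel) and not req or sel and req or sel and req and not vld or sel and not req
= not vld or not (vld or vld and not not not sel) and not req or sel and req or sel and not req
= not vld or not (vld or vld and not sel) and not req or sel and req or sel and not req
= not vld or not vld and not req or sel and req or sel and not req
= not vld or not vld and not req or sel
= not vld or sel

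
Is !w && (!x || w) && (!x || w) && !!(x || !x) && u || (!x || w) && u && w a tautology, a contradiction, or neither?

neither

!w && (!x || w) && (!x || w) && !!(x || !x) && u || (!x || w) && u && w
= !w && (!x || w) && (!x || w) && (x || !x) && u || (!x || w) && u && w   [double negation]
= !w && (!x || w) && (x || !x) && u || (!x || w) && u && w   [idempotence]
= !w && (!x || w) && u || (!x || w) && u && w   [complement / identity]
= (!x || w) && u   [distribution]
This depends on u, w, x, so it is not a constant.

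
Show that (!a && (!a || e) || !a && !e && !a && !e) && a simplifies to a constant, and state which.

(!a && (!a || e) || !a && !e && !a && !e) && a
= (!a || !a && !e && !a && !e) && a
= (!a || !a && !e) && a
= !a && a
= false

false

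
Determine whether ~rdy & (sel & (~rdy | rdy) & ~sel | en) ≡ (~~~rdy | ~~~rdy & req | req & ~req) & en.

E1: ~rdy & (sel & (~rdy | rdy) & ~sel | en)
    = ~rdy & (sel & ~sel | en)
    = ~rdy & en
E2: (~~~rdy | ~~~rdy & req | req & ~req) & en
    = (~~~rdy | req & ~req) & en
    = (~rdy | req & ~req) & en
    = ~rdy & en
Both reduce to ~rdy & en, so they are equivalent.

Yes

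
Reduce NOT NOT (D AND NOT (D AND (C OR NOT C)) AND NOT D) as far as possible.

NOT NOT (D AND NOT (D AND (C OR NOT C)) AND NOT D)
= NOT NOT (D AND NOT D AND NOT D)
= D AND NOT D AND NOT D
= D AND NOT D
= FALSE

FALSE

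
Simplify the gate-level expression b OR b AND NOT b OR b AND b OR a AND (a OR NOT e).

b OR a

b OR b AND NOT b OR b AND b OR a AND (a OR NOT e)
= b OR b OR a AND (a OR NOT e)   (distribution)
= b OR b OR a   (absorption)
= b OR a   (idempotence)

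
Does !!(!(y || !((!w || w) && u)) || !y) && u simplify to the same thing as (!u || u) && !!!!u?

E1: !!(!(y || !((!w || w) && u)) || !y) && u
    = !((y || !((!w || w) && u)) && y) && u   (De Morgan)
    = !((y || !u) && y) && u   (complement / identity)
    = !y && u   (absorption)
E2: (!u || u) && !!!!u
    = !!!!u   (complement / identity)
    = !!u   (double negation)
    = u   (double negation)
These differ: at u=1, w=0, y=1, E1 = 0 but E2 = 1.

No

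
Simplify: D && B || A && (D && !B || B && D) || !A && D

D

D && B || A && (D && !B || B && D) || !A && D
= D && B || A && D || !A && D   [distribution]
= D && B || D   [distribution]
= D   [absorption]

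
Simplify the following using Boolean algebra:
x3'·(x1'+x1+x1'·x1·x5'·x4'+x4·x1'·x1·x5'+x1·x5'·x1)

x3'·(x1'+x1+x1'·x1·x5'·x4'+x4·x1'·x1·x5'+x1·x5'·x1)
= x3'·(x1'+x1+x1'·x1·x5'+x1·x5'·x1)
= x3'·(x1'+x1+x1·x5')
= x3'·(x1'+x1)
= x3'

x3'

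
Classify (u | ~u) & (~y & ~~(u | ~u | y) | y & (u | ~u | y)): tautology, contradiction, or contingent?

tautology

(u | ~u) & (~y & ~~(u | ~u | y) | y & (u | ~u | y))
= (u | ~u) & (~y & (u | ~u | y) | y & (u | ~u | y))   — double negation
= (u | ~u) & (u | ~u | y)   — distribution
= u | ~u   — absorption
= 1   — complement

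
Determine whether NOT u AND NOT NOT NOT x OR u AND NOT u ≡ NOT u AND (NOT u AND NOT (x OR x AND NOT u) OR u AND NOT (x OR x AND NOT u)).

Yes

E1: NOT u AND NOT NOT NOT x OR u AND NOT u
    = NOT u AND NOT x OR u AND NOT u   (double negation)
    = NOT u AND NOT x   (complement / identity)
E2: NOT u AND (NOT u AND NOT (x OR x AND NOT u) OR u AND NOT (x OR x AND NOT u))
    = NOT u AND NOT (x OR x AND NOT u)   (distribution)
    = NOT u AND NOT x   (absorption)
Both reduce to NOT u AND NOT x, so they are equivalent.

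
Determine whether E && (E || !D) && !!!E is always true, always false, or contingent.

always false

E && (E || !D) && !!!E
= E && !!!E   — absorption
= E && !E   — double negation
= false   — complement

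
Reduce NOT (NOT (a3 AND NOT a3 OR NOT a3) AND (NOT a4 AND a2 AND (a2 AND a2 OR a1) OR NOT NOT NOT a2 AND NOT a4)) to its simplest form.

NOT (NOT (a3 AND NOT a3 OR NOT a3) AND (NOT a4 AND a2 AND (a2 AND a2 OR a1) OR NOT NOT NOT a2 AND NOT a4))
= NOT (NOT NOT a3 AND (NOT a4 AND a2 AND (a2 AND a2 OR a1) OR NOT NOT NOT a2 AND NOT a4))   (complement / identity)
= NOT (NOT NOT a3 AND (NOT a4 AND a2 AND (a2 OR a1) OR NOT NOT NOT a2 AND NOT a4))   (idempotence)
= NOT (NOT NOT a3 AND (NOT a4 AND a2 OR NOT NOT NOT a2 AND NOT a4))   (absorption)
= NOT (NOT NOT a3 AND (NOT a4 AND a2 OR NOT a2 AND NOT a4))   (double negation)
= NOT (NOT NOT a3 AND NOT a4)   (distribution)
= NOT a3 OR a4   (De Morgan)

NOT a3 OR a4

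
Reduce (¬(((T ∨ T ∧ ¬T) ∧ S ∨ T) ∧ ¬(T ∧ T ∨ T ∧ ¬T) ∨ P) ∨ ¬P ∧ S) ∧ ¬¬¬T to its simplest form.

¬P ∧ ¬T

(¬(((T ∨ T ∧ ¬T) ∧ S ∨ T) ∧ ¬(T ∧ T ∨ T ∧ ¬T) ∨ P) ∨ ¬P ∧ S) ∧ ¬¬¬T
= (¬((T ∧ S ∨ T) ∧ ¬(T ∧ T ∨ T ∧ ¬T) ∨ P) ∨ ¬P ∧ S) ∧ ¬¬¬T   (complement / identity)
= (¬(T ∧ ¬(T ∧ T ∨ T ∧ ¬T) ∨ P) ∨ ¬P ∧ S) ∧ ¬¬¬T   (absorption)
= (¬(T ∧ ¬T ∨ P) ∨ ¬P ∧ S) ∧ ¬¬¬T   (distribution)
= (¬(T ∧ ¬T ∨ P) ∨ ¬P ∧ S) ∧ ¬T   (double negation)
= (¬P ∨ ¬P ∧ S) ∧ ¬T   (complement / identity)
= ¬P ∧ ¬T   (absorption)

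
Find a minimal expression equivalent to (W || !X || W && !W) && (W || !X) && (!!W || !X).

W || !X

(W || !X || W && !W) && (W || !X) && (!!W || !X)
= (W || !X) && (W || !X) && (!!W || !X)   (complement / identity)
= (W || !X) && (!!W || !X)   (idempotence)
= (W || !X) && (W || !X)   (double negation)
= W || !X   (idempotence)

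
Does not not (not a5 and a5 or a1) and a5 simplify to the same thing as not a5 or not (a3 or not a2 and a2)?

No

E1: not not (not a5 and a5 or a1) and a5
    = not not a1 and a5   (complement / identity)
    = a1 and a5   (double negation)
E2: not a5 or not (a3 or not a2 and a2)
    = not a5 or not a3   (complement / identity)
These differ: at a1=1, a2=0, a3=1, a5=0, E1 = 0 but E2 = 1.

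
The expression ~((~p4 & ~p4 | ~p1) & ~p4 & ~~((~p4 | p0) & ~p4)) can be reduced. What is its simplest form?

~((~p4 & ~p4 | ~p1) & ~p4 & ~~((~p4 | p0) & ~p4))
= ~((~p4 & ~p4 | ~p1) & ~p4 & ~~~p4)   — absorption
= ~((~p4 & ~p4 | ~p1) & ~p4 & ~p4)   — double negation
= ~(~p4 & ~p4)   — absorption
= ~~p4   — idempotence
= p4   — double negation

p4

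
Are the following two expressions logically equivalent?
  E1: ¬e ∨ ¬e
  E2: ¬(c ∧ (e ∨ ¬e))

No

E1: ¬e ∨ ¬e
    = ¬e   (idempotence)
E2: ¬(c ∧ (e ∨ ¬e))
    = ¬c   (complement / identity)
These differ: at c=1, e=0, E1 = 1 but E2 = 0.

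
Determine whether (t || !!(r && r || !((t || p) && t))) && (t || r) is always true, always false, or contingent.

(t || !!(r && r || !((t || p) && t))) && (t || r)
= (t || !!(r || !((t || p) && t))) && (t || r)
= (t || r || !((t || p) && t)) && (t || r)
= t || (r || !((t || p) && t)) && r
= t || (r || !t) && r
= t || r
This depends on r, t, so it is not a constant.

contingent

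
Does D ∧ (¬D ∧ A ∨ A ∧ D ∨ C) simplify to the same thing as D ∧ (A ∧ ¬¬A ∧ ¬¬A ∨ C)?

Yes

E1: D ∧ (¬D ∧ A ∨ A ∧ D ∨ C)
    = D ∧ (A ∨ C)
E2: D ∧ (A ∧ ¬¬A ∧ ¬¬A ∨ C)
    = D ∧ (A ∧ ¬¬A ∨ C)
    = D ∧ (A ∧ A ∨ C)
    = D ∧ (A ∨ C)
Both reduce to D ∧ (A ∨ C), so they are equivalent.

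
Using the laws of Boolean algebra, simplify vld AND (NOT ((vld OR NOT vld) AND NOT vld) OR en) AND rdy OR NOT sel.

vld AND (NOT ((vld OR NOT vld) AND NOT vld) OR en) AND rdy OR NOT sel
= vld AND (NOT NOT vld OR en) AND rdy OR NOT sel   (complement / identity)
= vld AND (vld OR en) AND rdy OR NOT sel   (double negation)
= vld AND rdy OR NOT sel   (absorption)

vld AND rdy OR NOT sel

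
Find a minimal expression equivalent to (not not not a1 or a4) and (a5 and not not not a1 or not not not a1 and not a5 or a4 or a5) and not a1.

(not not not a1 or a4) and (a5 and not not not a1 or not not not a1 and not a5 or a4 or a5) and not a1
= (not not not a1 or a4) and (not not not a1 or a4 or a5) and not a1   — distribution
= (not not not a1 or a4) and not a1   — absorption
= (not a1 or a4) and not a1   — double negation
= not a1   — absorption

not a1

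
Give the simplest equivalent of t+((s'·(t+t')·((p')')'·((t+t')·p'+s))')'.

t+s'·p'

t+((s'·(t+t')·((p')')'·((t+t')·p'+s))')'
= t+s'·(t+t')·((p')')'·((t+t')·p'+s)   [double negation]
= t+s'·(t+t')·p'·((t+t')·p'+s)   [double negation]
= t+s'·(t+t')·p'   [absorption]
= t+s'·p'   [complement / identity]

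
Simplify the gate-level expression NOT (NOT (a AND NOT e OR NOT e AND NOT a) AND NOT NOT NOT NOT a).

NOT e OR NOT a

NOT (NOT (a AND NOT e OR NOT e AND NOT a) AND NOT NOT NOT NOT a)
= NOT (NOT NOT e AND NOT NOT NOT NOT a)   (distribution)
= NOT e OR NOT NOT NOT a   (De Morgan)
= NOT e OR NOT a   (double negation)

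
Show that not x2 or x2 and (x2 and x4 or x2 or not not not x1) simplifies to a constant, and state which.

not x2 or x2 and (x2 and x4 or x2 or not not not x1)
= not x2 or x2 and (x2 or not not not x1)
= not x2 or x2 and (x2 or not x1)
= not x2 or x2
= True

True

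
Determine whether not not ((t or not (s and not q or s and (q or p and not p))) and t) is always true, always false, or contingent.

not not ((t or not (s and not q or s and (q or p and not p))) and t)
= not not ((t or not (s and not q or s and q)) and t)   — complement / identity
= not not ((t or not s) and t)   — distribution
= not not t   — absorption
= t   — double negation
This depends on t, so it is not a constant.

contingent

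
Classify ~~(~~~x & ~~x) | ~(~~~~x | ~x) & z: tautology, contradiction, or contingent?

contradiction

~~(~~~x & ~~x) | ~(~~~~x | ~x) & z
= ~(~~x | ~x) | ~(~~~~x | ~x) & z
= ~(~~x | ~x) | ~(~~x | ~x) & z
= ~(~~x | ~x) | ~x & x & z
= ~x & x | ~x & x & z
= ~x & x
= 0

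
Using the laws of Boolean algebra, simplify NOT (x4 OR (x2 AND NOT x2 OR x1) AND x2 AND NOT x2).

NOT (x4 OR (x2 AND NOT x2 OR x1) AND x2 AND NOT x2)
= NOT (x4 OR x2 AND NOT x2)   — absorption
= NOT x4   — complement / identity

NOT x4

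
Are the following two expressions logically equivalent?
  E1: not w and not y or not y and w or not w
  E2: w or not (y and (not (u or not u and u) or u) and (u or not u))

E1: not w and not y or not y and w or not w
    = not y or not w
E2: w or not (y and (not (u or not u and u) or u) and (u or not u))
    = w or not (y and (not u or u) and (u or not u))
    = w or not (y and (u or not u))
    = w or not y
These differ: at u=0, w=1, y=1, E1 = 0 but E2 = 1.

No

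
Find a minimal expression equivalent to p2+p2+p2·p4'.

p2

p2+p2+p2·p4'
= p2+p2
= p2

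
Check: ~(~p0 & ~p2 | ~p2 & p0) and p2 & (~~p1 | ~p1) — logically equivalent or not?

Yes

E1: ~(~p0 & ~p2 | ~p2 & p0)
    = ~~p2   — distribution
    = p2   — double negation
E2: p2 & (~~p1 | ~p1)
    = p2 & (p1 | ~p1)   — double negation
    = p2   — complement / identity
Both reduce to p2, so they are equivalent.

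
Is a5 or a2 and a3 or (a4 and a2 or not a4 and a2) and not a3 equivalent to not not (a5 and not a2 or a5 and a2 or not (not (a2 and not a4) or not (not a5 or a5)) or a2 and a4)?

Yes

E1: a5 or a2 and a3 or (a4 and a2 or not a4 and a2) and not a3
    = a5 or a2 and a3 or a2 and not a3
    = a5 or a2
E2: not not (a5 and not a2 or a5 and a2 or not (not (a2 and not a4) or not (not a5 or a5)) or a2 and a4)
    = not not (a5 or not (not (a2 and not a4) or not (not a5 or a5)) or a2 and a4)
    = not not (a5 or a2 and not a4 and (not a5 or a5) or a2 and a4)
    = not not (a5 or a2 and not a4 or a2 and a4)
    = not not (a5 or a2)
    = a5 or a2
Both reduce to a5 or a2, so they are equivalent.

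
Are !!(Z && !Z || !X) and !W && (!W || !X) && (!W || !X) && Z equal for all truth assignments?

No

E1: !!(Z && !Z || !X)
    = !!!X   (complement / identity)
    = !X   (double negation)
E2: !W && (!W || !X) && (!W || !X) && Z
    = !W && (!W || !X) && Z   (idempotence)
    = !W && Z   (absorption)
These differ: at W=1, X=0, Z=0, E1 = 1 but E2 = 0.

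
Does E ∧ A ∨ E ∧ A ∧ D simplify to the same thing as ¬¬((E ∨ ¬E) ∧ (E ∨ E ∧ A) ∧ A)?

Yes

E1: E ∧ A ∨ E ∧ A ∧ D
    = E ∧ A   (absorption)
E2: ¬¬((E ∨ ¬E) ∧ (E ∨ E ∧ A) ∧ A)
    = ¬¬((E ∨ E ∧ A) ∧ A)   (complement / identity)
    = (E ∨ E ∧ A) ∧ A   (double negation)
    = E ∧ A   (absorption)
Both reduce to E ∧ A, so they are equivalent.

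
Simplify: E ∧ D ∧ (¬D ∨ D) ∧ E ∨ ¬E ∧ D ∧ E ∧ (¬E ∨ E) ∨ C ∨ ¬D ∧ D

E ∧ D ∧ (¬D ∨ D) ∧ E ∨ ¬E ∧ D ∧ E ∧ (¬E ∨ E) ∨ C ∨ ¬D ∧ D
= E ∧ D ∧ (¬D ∨ D) ∧ E ∨ ¬E ∧ D ∧ E ∧ (¬E ∨ E) ∨ C   [complement / identity]
= E ∧ D ∧ E ∨ ¬E ∧ D ∧ E ∧ (¬E ∨ E) ∨ C   [complement / identity]
= E ∧ D ∧ E ∨ ¬E ∧ D ∧ E ∨ C   [complement / identity]
= D ∧ E ∨ C   [distribution]

D ∧ E ∨ C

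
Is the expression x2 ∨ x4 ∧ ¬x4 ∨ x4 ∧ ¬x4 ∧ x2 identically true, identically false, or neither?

neither

x2 ∨ x4 ∧ ¬x4 ∨ x4 ∧ ¬x4 ∧ x2
= x2 ∨ x4 ∧ ¬x4   — absorption
= x2   — complement / identity
This depends on x2, so it is not a constant.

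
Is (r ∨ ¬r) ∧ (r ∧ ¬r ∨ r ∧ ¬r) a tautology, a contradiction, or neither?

(r ∨ ¬r) ∧ (r ∧ ¬r ∨ r ∧ ¬r)
= (r ∨ ¬r) ∧ r ∧ ¬r   (idempotence)
= r ∧ ¬r   (complement / identity)
= False   (complement)

contradiction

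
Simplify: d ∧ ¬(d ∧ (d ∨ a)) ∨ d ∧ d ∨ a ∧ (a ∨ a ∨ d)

d ∨ a

d ∧ ¬(d ∧ (d ∨ a)) ∨ d ∧ d ∨ a ∧ (a ∨ a ∨ d)
= d ∧ ¬d ∨ d ∧ d ∨ a ∧ (a ∨ a ∨ d)
= d ∧ ¬d ∨ d ∧ d ∨ a ∧ (a ∨ d)
= d ∨ a ∧ (a ∨ d)
= d ∨ a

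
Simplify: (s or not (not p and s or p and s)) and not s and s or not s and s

False

(s or not (not p and s or p and s)) and not s and s or not s and s
= (s or not s) and not s and s or not s and s
= (s or not s) and not s and s
= not s and s
= False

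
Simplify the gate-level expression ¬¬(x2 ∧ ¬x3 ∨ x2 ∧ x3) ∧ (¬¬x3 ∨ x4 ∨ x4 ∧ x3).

¬¬(x2 ∧ ¬x3 ∨ x2 ∧ x3) ∧ (¬¬x3 ∨ x4 ∨ x4 ∧ x3)
= ¬¬x2 ∧ (¬¬x3 ∨ x4 ∨ x4 ∧ x3)   — distribution
= x2 ∧ (¬¬x3 ∨ x4 ∨ x4 ∧ x3)   — double negation
= x2 ∧ (x3 ∨ x4 ∨ x4 ∧ x3)   — double negation
= x2 ∧ (x3 ∨ x4)   — absorption

x2 ∧ (x3 ∨ x4)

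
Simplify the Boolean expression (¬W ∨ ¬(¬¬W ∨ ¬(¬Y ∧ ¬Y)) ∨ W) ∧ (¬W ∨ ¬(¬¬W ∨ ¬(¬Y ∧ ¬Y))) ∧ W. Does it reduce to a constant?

False

(¬W ∨ ¬(¬¬W ∨ ¬(¬Y ∧ ¬Y)) ∨ W) ∧ (¬W ∨ ¬(¬¬W ∨ ¬(¬Y ∧ ¬Y))) ∧ W
= (¬W ∨ ¬(¬¬W ∨ ¬(¬Y ∧ ¬Y))) ∧ W   (absorption)
= (¬W ∨ ¬W ∧ ¬Y ∧ ¬Y) ∧ W   (De Morgan)
= (¬W ∨ ¬W ∧ ¬Y) ∧ W   (idempotence)
= ¬W ∧ W   (absorption)
= False   (complement)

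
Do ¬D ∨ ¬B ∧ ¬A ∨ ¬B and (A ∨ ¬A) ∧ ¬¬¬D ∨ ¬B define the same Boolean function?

Yes

E1: ¬D ∨ ¬B ∧ ¬A ∨ ¬B
    = ¬D ∨ ¬B   (absorption)
E2: (A ∨ ¬A) ∧ ¬¬¬D ∨ ¬B
    = (A ∨ ¬A) ∧ ¬D ∨ ¬B   (double negation)
    = ¬D ∨ ¬B   (complement / identity)
Both reduce to ¬D ∨ ¬B, so they are equivalent.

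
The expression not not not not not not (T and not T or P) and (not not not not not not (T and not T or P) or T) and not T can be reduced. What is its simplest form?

P and not T

not not not not not not (T and not T or P) and (not not not not not not (T and not T or P) or T) and not T
= not not not not not not (T and not T or P) and not T   — absorption
= not not not not (T and not T or P) and not T   — double negation
= not not (T and not T or P) and not T   — double negation
= (T and not T or P) and not T   — double negation
= P and not T   — complement / identity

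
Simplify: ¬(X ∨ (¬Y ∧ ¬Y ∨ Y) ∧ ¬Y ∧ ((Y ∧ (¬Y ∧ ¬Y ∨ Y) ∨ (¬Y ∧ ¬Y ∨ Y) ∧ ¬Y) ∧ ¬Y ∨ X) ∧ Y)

¬X

¬(X ∨ (¬Y ∧ ¬Y ∨ Y) ∧ ¬Y ∧ ((Y ∧ (¬Y ∧ ¬Y ∨ Y) ∨ (¬Y ∧ ¬Y ∨ Y) ∧ ¬Y) ∧ ¬Y ∨ X) ∧ Y)
= ¬(X ∨ (¬Y ∧ ¬Y ∨ Y) ∧ ¬Y ∧ ((¬Y ∧ ¬Y ∨ Y) ∧ ¬Y ∨ X) ∧ Y)   — distribution
= ¬(X ∨ (¬Y ∧ ¬Y ∨ Y) ∧ ¬Y ∧ Y)   — absorption
= ¬(X ∨ (¬Y ∨ Y) ∧ ¬Y ∧ Y)   — idempotence
= ¬(X ∨ ¬Y ∧ Y)   — complement / identity
= ¬X   — complement / identity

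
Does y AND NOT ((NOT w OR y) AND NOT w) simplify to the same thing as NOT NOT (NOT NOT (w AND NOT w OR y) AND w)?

E1: y AND NOT ((NOT w OR y) AND NOT w)
    = y AND NOT NOT w   — absorption
    = y AND w   — double negation
E2: NOT NOT (NOT NOT (w AND NOT w OR y) AND w)
    = NOT NOT (w AND NOT w OR y) AND w   — double negation
    = NOT NOT y AND w   — complement / identity
    = y AND w   — double negation
Both reduce to y AND w, so they are equivalent.

Yes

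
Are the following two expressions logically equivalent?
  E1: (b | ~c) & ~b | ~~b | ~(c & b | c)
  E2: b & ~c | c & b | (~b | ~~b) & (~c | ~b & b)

E1: (b | ~c) & ~b | ~~b | ~(c & b | c)
    = (b | ~c) & ~b | b | ~(c & b | c)   — double negation
    = (b | ~c) & ~b | b | ~c   — absorption
    = b | ~c   — absorption
E2: b & ~c | c & b | (~b | ~~b) & (~c | ~b & b)
    = b & ~c | c & b | (~b | ~~b) & ~c   — complement / identity
    = b | (~b | ~~b) & ~c   — distribution
    = b | (~b | b) & ~c   — double negation
    = b | ~c   — complement / identity
Both reduce to b | ~c, so they are equivalent.

Yes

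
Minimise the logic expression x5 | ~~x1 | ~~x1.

x5 | x1

x5 | ~~x1 | ~~x1
= x5 | ~~x1 | x1   (double negation)
= x5 | x1 | x1   (double negation)
= x5 | x1   (idempotence)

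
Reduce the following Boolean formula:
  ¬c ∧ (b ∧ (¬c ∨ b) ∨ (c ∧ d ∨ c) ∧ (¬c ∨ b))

¬c ∧ b

¬c ∧ (b ∧ (¬c ∨ b) ∨ (c ∧ d ∨ c) ∧ (¬c ∨ b))
= ¬c ∧ (b ∧ (¬c ∨ b) ∨ c ∧ (¬c ∨ b))   [absorption]
= ¬c ∧ (b ∨ c) ∧ (¬c ∨ b)   [distribution]
= ¬c ∧ (c ∧ ¬c ∨ b)   [distribution]
= ¬c ∧ b   [complement / identity]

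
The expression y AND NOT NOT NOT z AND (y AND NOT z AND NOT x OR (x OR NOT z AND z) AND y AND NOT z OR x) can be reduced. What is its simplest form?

y AND NOT NOT NOT z AND (y AND NOT z AND NOT x OR (x OR NOT z AND z) AND y AND NOT z OR x)
= y AND NOT NOT NOT z AND (y AND NOT z AND NOT x OR x AND y AND NOT z OR x)   (complement / identity)
= y AND NOT NOT NOT z AND (y AND NOT z OR x)   (distribution)
= y AND NOT z AND (y AND NOT z OR x)   (double negation)
= y AND NOT z   (absorption)

y AND NOT z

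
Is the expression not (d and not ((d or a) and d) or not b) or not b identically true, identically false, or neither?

identically true

not (d and not ((d or a) and d) or not b) or not b
= not (d and not d or not b) or not b
= not not b or not b
= b or not b
= True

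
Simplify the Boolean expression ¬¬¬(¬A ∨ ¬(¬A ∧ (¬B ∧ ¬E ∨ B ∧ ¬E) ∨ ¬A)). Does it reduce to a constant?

False

¬¬¬(¬A ∨ ¬(¬A ∧ (¬B ∧ ¬E ∨ B ∧ ¬E) ∨ ¬A))
= ¬¬¬(¬A ∨ ¬(¬A ∧ ¬E ∨ ¬A))   (distribution)
= ¬¬(A ∧ (¬A ∧ ¬E ∨ ¬A))   (De Morgan)
= ¬¬(A ∧ ¬A)   (absorption)
= A ∧ ¬A   (double negation)
= False   (complement)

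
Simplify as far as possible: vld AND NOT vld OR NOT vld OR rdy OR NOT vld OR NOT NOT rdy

vld AND NOT vld OR NOT vld OR rdy OR NOT vld OR NOT NOT rdy
= vld AND NOT vld OR NOT vld OR rdy OR NOT vld OR rdy   [double negation]
= NOT vld OR rdy OR NOT vld OR rdy   [complement / identity]
= NOT vld OR rdy   [idempotence]

NOT vld OR rdy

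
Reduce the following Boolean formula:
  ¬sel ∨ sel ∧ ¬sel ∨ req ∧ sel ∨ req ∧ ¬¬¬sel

¬sel ∨ req

¬sel ∨ sel ∧ ¬sel ∨ req ∧ sel ∨ req ∧ ¬¬¬sel
= ¬sel ∨ req ∧ sel ∨ req ∧ ¬¬¬sel   — complement / identity
= ¬sel ∨ req ∧ sel ∨ req ∧ ¬sel   — double negation
= ¬sel ∨ req   — distribution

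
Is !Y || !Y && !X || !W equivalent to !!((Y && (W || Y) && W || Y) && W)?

E1: !Y || !Y && !X || !W
    = !Y || !W
E2: !!((Y && (W || Y) && W || Y) && W)
    = (Y && (W || Y) && W || Y) && W
    = (Y && W || Y) && W
    = Y && W
These differ: at W=0, X=0, Y=0, E1 = 1 but E2 = 0.

No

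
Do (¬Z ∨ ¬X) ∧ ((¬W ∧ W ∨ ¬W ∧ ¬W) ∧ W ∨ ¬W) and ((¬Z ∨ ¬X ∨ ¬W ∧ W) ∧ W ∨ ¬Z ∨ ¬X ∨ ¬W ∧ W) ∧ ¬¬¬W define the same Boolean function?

Yes

E1: (¬Z ∨ ¬X) ∧ ((¬W ∧ W ∨ ¬W ∧ ¬W) ∧ W ∨ ¬W)
    = (¬Z ∨ ¬X) ∧ (¬W ∧ W ∨ ¬W)   — distribution
    = (¬Z ∨ ¬X) ∧ ¬W   — complement / identity
E2: ((¬Z ∨ ¬X ∨ ¬W ∧ W) ∧ W ∨ ¬Z ∨ ¬X ∨ ¬W ∧ W) ∧ ¬¬¬W
    = ((¬Z ∨ ¬X ∨ ¬W ∧ W) ∧ W ∨ ¬Z ∨ ¬X ∨ ¬W ∧ W) ∧ ¬W   — double negation
    = (¬Z ∨ ¬X ∨ ¬W ∧ W) ∧ ¬W   — absorption
    = (¬Z ∨ ¬X) ∧ ¬W   — complement / identity
Both reduce to (¬Z ∨ ¬X) ∧ ¬W, so they are equivalent.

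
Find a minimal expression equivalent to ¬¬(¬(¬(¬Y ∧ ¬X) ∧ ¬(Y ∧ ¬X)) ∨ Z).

¬¬(¬(¬(¬Y ∧ ¬X) ∧ ¬(Y ∧ ¬X)) ∨ Z)
= ¬¬(¬Y ∧ ¬X ∨ Y ∧ ¬X ∨ Z)   — De Morgan
= ¬¬(¬X ∧ (¬Y ∨ Y) ∨ Z)   — distribution
= ¬X ∧ (¬Y ∨ Y) ∨ Z   — double negation
= ¬X ∨ Z   — complement / identity

¬X ∨ Z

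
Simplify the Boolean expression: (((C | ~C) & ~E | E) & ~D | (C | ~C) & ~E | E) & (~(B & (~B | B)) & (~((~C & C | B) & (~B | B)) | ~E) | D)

(((C | ~C) & ~E | E) & ~D | (C | ~C) & ~E | E) & (~(B & (~B | B)) & (~((~C & C | B) & (~B | B)) | ~E) | D)
= (((C | ~C) & ~E | E) & ~D | (C | ~C) & ~E | E) & (~(B & (~B | B)) & (~(B & (~B | B)) | ~E) | D)   — complement / identity
= ((C | ~C) & ~E | E) & (~(B & (~B | B)) & (~(B & (~B | B)) | ~E) | D)   — absorption
= ((C | ~C) & ~E | E) & (~(B & (~B | B)) | D)   — absorption
= (~E | E) & (~(B & (~B | B)) | D)   — complement / identity
= ~(B & (~B | B)) | D   — complement / identity
= ~B | D   — complement / identity

~B | D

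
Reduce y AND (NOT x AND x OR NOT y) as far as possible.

y AND (NOT x AND x OR NOT y)
= y AND NOT y   (complement / identity)
= FALSE   (complement)

FALSE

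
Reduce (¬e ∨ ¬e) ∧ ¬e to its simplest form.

¬e

(¬e ∨ ¬e) ∧ ¬e
= ¬e ∧ ¬e   — idempotence
= ¬e   — idempotence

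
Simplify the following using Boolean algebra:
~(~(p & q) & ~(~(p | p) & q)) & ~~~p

~(~(p & q) & ~(~(p | p) & q)) & ~~~p
= ~(~(p & q) & ~(~(p | p) & q)) & ~p   [double negation]
= ~(~(p & q) & ~(~p & q)) & ~p   [idempotence]
= (p & q | ~p & q) & ~p   [De Morgan]
= q & ~p   [distribution]

q & ~p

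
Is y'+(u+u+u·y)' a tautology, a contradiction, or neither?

y'+(u+u+u·y)'
= y'+(u+u)'   (absorption)
= y'+u'   (idempotence)
This depends on u, y, so it is not a constant.

neither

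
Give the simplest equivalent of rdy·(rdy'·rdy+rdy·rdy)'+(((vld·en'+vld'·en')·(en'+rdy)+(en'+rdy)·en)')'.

rdy·(rdy'·rdy+rdy·rdy)'+(((vld·en'+vld'·en')·(en'+rdy)+(en'+rdy)·en)')'
= rdy·(rdy'·rdy+rdy·rdy)'+((en'·(en'+rdy)+(en'+rdy)·en)')'
= rdy·rdy'+((en'·(en'+rdy)+(en'+rdy)·en)')'
= ((en'·(en'+rdy)+(en'+rdy)·en)')'
= ((en'+rdy)')'
= en'+rdy

en'+rdy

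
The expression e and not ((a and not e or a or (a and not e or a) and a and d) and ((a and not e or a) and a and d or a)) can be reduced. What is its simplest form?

e and not ((a and not e or a or (a and not e or a) and a and d) and ((a and not e or a) and a and d or a))
= e and not ((a and not e or a) and a and d or (a and not e or a) and a)   (distribution)
= e and not ((a and not e or a) and a)   (absorption)
= e and not (a and a)   (absorption)
= e and not a   (idempotence)

e and not a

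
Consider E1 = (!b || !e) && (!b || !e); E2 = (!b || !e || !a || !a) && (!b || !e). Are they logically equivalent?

E1: (!b || !e) && (!b || !e)
    = !b || !e   [idempotence]
E2: (!b || !e || !a || !a) && (!b || !e)
    = (!b || !e || !a) && (!b || !e)   [idempotence]
    = !b || !e   [absorption]
Both reduce to !b || !e, so they are equivalent.

Yes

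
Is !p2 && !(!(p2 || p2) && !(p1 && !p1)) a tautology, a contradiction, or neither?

!p2 && !(!(p2 || p2) && !(p1 && !p1))
= !p2 && (p2 || p2 || p1 && !p1)   — De Morgan
= !p2 && (p2 || p2)   — complement / identity
= !p2 && p2   — idempotence
= false   — complement

contradiction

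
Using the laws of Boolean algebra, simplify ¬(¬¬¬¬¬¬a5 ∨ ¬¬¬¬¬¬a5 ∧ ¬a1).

¬(¬¬¬¬¬¬a5 ∨ ¬¬¬¬¬¬a5 ∧ ¬a1)
= ¬¬¬¬¬¬¬a5   — absorption
= ¬¬¬¬¬a5   — double negation
= ¬¬¬a5   — double negation
= ¬a5   — double negation

¬a5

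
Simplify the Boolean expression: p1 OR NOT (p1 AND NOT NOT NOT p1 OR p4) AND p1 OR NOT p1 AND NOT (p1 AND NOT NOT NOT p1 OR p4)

p1 OR NOT p4

p1 OR NOT (p1 AND NOT NOT NOT p1 OR p4) AND p1 OR NOT p1 AND NOT (p1 AND NOT NOT NOT p1 OR p4)
= p1 OR NOT (p1 AND NOT NOT NOT p1 OR p4)
= p1 OR NOT (p1 AND NOT p1 OR p4)
= p1 OR NOT p4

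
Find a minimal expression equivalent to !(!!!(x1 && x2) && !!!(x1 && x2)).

!(!!!(x1 && x2) && !!!(x1 && x2))
= !(!!!(x1 && x2) && !(x1 && x2))
= !(!(x1 && x2) && !(x1 && x2))
= !!(x1 && x2)
= x1 && x2

x1 && x2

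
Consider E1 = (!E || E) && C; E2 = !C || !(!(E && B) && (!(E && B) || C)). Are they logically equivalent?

No

E1: (!E || E) && C
    = C
E2: !C || !(!(E && B) && (!(E && B) || C))
    = !C || !!(E && B)
    = !C || E && B
These differ: at B=0, C=0, E=0, E1 = 0 but E2 = 1.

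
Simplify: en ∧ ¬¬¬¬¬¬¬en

False

en ∧ ¬¬¬¬¬¬¬en
= en ∧ ¬¬¬¬¬en   — double negation
= en ∧ ¬¬¬en   — double negation
= en ∧ ¬en   — double negation
= False   — complement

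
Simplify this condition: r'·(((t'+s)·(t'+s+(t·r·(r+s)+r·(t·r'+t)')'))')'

r'·(t'+s)

r'·(((t'+s)·(t'+s+(t·r·(r+s)+r·(t·r'+t)')'))')'
= r'·(t'+s)·(t'+s+(t·r·(r+s)+r·(t·r'+t)')')   (double negation)
= r'·(t'+s)·(t'+s+(t·r·(r+s)+r·t')')   (absorption)
= r'·(t'+s)·(t'+s+(t·r+r·t')')   (absorption)
= r'·(t'+s)·(t'+s+r')   (distribution)
= r'·(t'+s)   (absorption)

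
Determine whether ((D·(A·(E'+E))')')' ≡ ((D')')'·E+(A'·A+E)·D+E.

No

E1: ((D·(A·(E'+E))')')'
    = D·(A·(E'+E))'
    = D·A'
E2: ((D')')'·E+(A'·A+E)·D+E
    = ((D')')'·E+E·D+E
    = D'·E+E·D+E
    = E+E
    = E
These differ: at A=0, D=0, E=1, E1 = 0 but E2 = 1.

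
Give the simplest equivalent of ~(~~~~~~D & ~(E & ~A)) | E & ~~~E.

~D | E & ~A

~(~~~~~~D & ~(E & ~A)) | E & ~~~E
= ~(~~~~~~D & ~(E & ~A)) | E & ~E   (double negation)
= ~~~~~D | E & ~A | E & ~E   (De Morgan)
= ~~~~~D | E & ~A   (complement / identity)
= ~~~D | E & ~A   (double negation)
= ~D | E & ~A   (double negation)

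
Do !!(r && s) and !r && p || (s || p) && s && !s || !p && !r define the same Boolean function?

No

E1: !!(r && s)
    = r && s
E2: !r && p || (s || p) && s && !s || !p && !r
    = !r && p || s && !s || !p && !r
    = !r && p || !p && !r
    = !r
These differ: at p=0, r=0, s=1, E1 = 0 but E2 = 1.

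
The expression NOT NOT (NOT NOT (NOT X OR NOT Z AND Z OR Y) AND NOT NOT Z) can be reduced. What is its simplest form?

(NOT X OR Y) AND Z

NOT NOT (NOT NOT (NOT X OR NOT Z AND Z OR Y) AND NOT NOT Z)
= NOT (NOT (NOT X OR NOT Z AND Z OR Y) OR NOT Z)   [De Morgan]
= NOT (NOT (NOT X OR Y) OR NOT Z)   [complement / identity]
= (NOT X OR Y) AND Z   [De Morgan]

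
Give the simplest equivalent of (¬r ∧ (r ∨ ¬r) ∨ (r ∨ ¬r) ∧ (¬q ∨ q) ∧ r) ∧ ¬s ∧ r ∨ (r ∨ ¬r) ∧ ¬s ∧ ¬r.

(¬r ∧ (r ∨ ¬r) ∨ (r ∨ ¬r) ∧ (¬q ∨ q) ∧ r) ∧ ¬s ∧ r ∨ (r ∨ ¬r) ∧ ¬s ∧ ¬r
= (¬r ∧ (r ∨ ¬r) ∨ (r ∨ ¬r) ∧ r) ∧ ¬s ∧ r ∨ (r ∨ ¬r) ∧ ¬s ∧ ¬r   (complement / identity)
= (r ∨ ¬r) ∧ ¬s ∧ r ∨ (r ∨ ¬r) ∧ ¬s ∧ ¬r   (distribution)
= (r ∨ ¬r) ∧ ¬s   (distribution)
= ¬s   (complement / identity)

¬s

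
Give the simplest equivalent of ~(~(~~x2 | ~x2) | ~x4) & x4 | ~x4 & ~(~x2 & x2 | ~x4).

x4

~(~(~~x2 | ~x2) | ~x4) & x4 | ~x4 & ~(~x2 & x2 | ~x4)
= ~(~x2 & x2 | ~x4) & x4 | ~x4 & ~(~x2 & x2 | ~x4)
= ~(~x2 & x2 | ~x4)
= ~~x4
= x4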